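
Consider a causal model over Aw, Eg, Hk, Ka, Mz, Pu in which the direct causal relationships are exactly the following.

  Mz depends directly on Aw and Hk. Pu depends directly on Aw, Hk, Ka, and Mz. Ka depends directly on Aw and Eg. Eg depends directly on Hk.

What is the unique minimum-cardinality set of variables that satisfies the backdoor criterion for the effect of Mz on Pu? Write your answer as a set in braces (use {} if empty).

{Aw, Hk}

Variables eligible for adjustment (non-descendants of Mz, excluding Mz and Pu): {Aw, Eg, Hk, Ka}.
Backdoor paths from Mz to Pu:
  P1: Mz <- Hk -> Eg -> Ka <- Aw -> Pu
  P2: Mz <- Hk -> Eg -> Ka -> Pu
  P3: Mz <- Hk -> Pu
  P4: Mz <- Aw -> Ka <- Eg <- Hk -> Pu
  P5: Mz <- Aw -> Ka -> Pu
  P6: Mz <- Aw -> Pu
The empty set is not sufficient: P2 (Mz <- Hk -> Eg -> Ka -> Pu) has no collider blocking it and no conditioned non-collider, so it is open.
Try {Aw, Hk}:
  P1: blocked at fork node Hk ∈ conditioning set.
  P2: blocked at fork node Hk ∈ conditioning set.
  P3: blocked at fork node Hk ∈ conditioning set.
  P4: blocked at fork node Aw ∈ conditioning set.
  P5: blocked at fork node Aw ∈ conditioning set.
  P6: blocked at fork node Aw ∈ conditioning set.
{Aw, Hk} contains no descendant of Mz and blocks every backdoor path.
Every element of {Aw, Hk} is needed (dropping Aw leaves P5 open; dropping Hk leaves P2 open), so no proper subset is valid.
Among all size-2 subsets of the eligible variables, only {Aw, Hk} blocks every backdoor path, so it is the unique smallest valid adjustment set.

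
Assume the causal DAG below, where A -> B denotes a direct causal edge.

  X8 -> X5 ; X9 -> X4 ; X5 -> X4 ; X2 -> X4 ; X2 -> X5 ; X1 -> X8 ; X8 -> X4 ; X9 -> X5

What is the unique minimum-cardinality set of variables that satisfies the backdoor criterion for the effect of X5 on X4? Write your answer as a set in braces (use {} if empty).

Variables eligible for adjustment (non-descendants of X5, excluding X5 and X4): {X1, X2, X8, X9}.
Backdoor paths from X5 to X4:
  P1: X5 <- X9 -> X4
  P2: X5 <- X8 -> X4
  P3: X5 <- X2 -> X4
The empty set is not sufficient: P1 (X5 <- X9 -> X4) has no collider blocking it and no conditioned non-collider, so it is open.
Try {X2, X8, X9}:
  P1: blocked at fork node X9 ∈ conditioning set.
  P2: blocked at fork node X8 ∈ conditioning set.
  P3: blocked at fork node X2 ∈ conditioning set.
{X2, X8, X9} contains no descendant of X5 and blocks every backdoor path.
Every element of {X2, X8, X9} is needed (dropping X2 leaves P3 open; dropping X8 leaves P2 open; dropping X9 leaves P1 open), so no proper subset is valid.
Among all size-3 subsets of the eligible variables, only {X2, X8, X9} blocks every backdoor path, so it is the unique smallest valid adjustment set.

{X2, X8, X9}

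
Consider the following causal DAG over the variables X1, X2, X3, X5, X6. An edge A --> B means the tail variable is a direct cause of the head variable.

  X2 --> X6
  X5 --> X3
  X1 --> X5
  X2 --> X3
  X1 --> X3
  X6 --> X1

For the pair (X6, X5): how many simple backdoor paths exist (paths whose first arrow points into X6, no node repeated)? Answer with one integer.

A backdoor path from X6 to X5 is any simple undirected path whose first edge points into X6 (i.e. leaves X6 via a parent).
Parents of X6: {X2}.
Enumerating:
  P1: X6 <- X2 -> X3 <- X1 -> X5
  P2: X6 <- X2 -> X3 <- X5
That exhausts the simple backdoor paths. Count: 2.

2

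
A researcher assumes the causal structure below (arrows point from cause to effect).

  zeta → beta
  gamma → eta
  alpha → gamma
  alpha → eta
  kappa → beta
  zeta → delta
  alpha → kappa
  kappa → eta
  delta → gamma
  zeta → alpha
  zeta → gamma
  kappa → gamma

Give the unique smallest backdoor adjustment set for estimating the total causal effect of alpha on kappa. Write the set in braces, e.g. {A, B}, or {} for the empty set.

Variables eligible for adjustment (non-descendants of alpha, excluding alpha and kappa): {delta, zeta}.
Backdoor paths from alpha to kappa:
  P1: alpha <- zeta -> delta -> gamma <- kappa
  P2: alpha <- zeta -> delta -> gamma -> eta <- kappa
  P3: alpha <- zeta -> gamma <- kappa
  P4: alpha <- zeta -> gamma -> eta <- kappa
  P5: alpha <- zeta -> beta <- kappa
Each backdoor path contains an unconditioned collider, so every path is already blocked with the empty conditioning set:
  P1: blocked at collider gamma (neither it nor any descendant is in the conditioning set).
  P2: blocked at collider eta (neither it nor any descendant is in the conditioning set).
  P3: blocked at collider gamma (neither it nor any descendant is in the conditioning set).
  P4: blocked at collider eta (neither it nor any descendant is in the conditioning set).
  P5: blocked at collider beta (neither it nor any descendant is in the conditioning set).
The empty set is therefore the unique smallest valid set.

{}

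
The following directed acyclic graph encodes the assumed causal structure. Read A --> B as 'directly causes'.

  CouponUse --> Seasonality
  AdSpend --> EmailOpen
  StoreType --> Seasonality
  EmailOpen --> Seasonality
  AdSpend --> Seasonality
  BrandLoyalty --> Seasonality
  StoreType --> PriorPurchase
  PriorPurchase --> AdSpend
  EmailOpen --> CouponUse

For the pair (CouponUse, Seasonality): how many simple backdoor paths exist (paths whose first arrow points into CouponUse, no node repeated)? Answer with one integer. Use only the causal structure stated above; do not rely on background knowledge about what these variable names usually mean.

A backdoor path from CouponUse to Seasonality is any simple undirected path whose first edge points into CouponUse (i.e. leaves CouponUse via a parent).
Parents of CouponUse: {EmailOpen}.
Enumerating:
  P1: CouponUse <- EmailOpen <- AdSpend <- PriorPurchase <- StoreType -> Seasonality
  P2: CouponUse <- EmailOpen <- AdSpend -> Seasonality
  P3: CouponUse <- EmailOpen -> Seasonality
That exhausts the simple backdoor paths. Count: 3.

3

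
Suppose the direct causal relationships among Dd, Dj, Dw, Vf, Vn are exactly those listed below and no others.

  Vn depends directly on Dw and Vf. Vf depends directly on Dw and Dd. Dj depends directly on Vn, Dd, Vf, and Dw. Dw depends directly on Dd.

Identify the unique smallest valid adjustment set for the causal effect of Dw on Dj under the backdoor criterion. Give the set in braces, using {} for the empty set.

Variables eligible for adjustment (non-descendants of Dw, excluding Dw and Dj): {Dd}.
Backdoor paths from Dw to Dj:
  P1: Dw <- Dd -> Vf -> Vn -> Dj
  P2: Dw <- Dd -> Vf -> Dj
  P3: Dw <- Dd -> Dj
The empty set is not sufficient: P1 (Dw <- Dd -> Vf -> Vn -> Dj) has no collider blocking it and no conditioned non-collider, so it is open.
Try {Dd}:
  P1: blocked at fork node Dd ∈ conditioning set.
  P2: blocked at fork node Dd ∈ conditioning set.
  P3: blocked at fork node Dd ∈ conditioning set.
{Dd} contains no descendant of Dw and blocks every backdoor path.
{Dd} is the unique smallest valid adjustment set.

{Dd}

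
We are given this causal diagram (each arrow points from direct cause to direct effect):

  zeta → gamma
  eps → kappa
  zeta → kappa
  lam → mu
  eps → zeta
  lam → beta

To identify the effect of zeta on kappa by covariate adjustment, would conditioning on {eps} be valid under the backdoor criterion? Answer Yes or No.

Yes

Backdoor paths from zeta to kappa (paths whose first edge points into zeta):
  P1: zeta <- eps -> kappa
Condition 1 (no descendant of zeta in the set): holds — descendants of zeta are {gamma, kappa}; none are in {eps}.
Condition 2 (every backdoor path blocked by {eps}):
  P1: blocked at fork node eps ∈ conditioning set.
{eps} satisfies the backdoor criterion.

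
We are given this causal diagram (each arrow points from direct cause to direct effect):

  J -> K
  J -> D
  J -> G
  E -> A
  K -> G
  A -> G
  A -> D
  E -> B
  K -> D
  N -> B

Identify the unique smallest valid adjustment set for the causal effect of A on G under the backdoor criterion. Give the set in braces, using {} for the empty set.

{}

Variables eligible for adjustment (non-descendants of A, excluding A and G): {B, E, J, K, N}.
Backdoor paths from A to G:
  (none)
With no backdoor paths the empty set already satisfies the criterion, and it is trivially minimal.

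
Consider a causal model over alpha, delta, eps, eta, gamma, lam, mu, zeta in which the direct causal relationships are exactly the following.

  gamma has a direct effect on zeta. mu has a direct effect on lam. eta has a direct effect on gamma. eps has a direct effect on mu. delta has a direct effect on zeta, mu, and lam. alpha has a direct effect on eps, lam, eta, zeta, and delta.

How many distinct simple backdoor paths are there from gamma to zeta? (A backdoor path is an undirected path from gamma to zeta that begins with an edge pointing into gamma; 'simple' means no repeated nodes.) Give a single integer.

6

A backdoor path from gamma to zeta is any simple undirected path whose first edge points into gamma (i.e. leaves gamma via a parent).
Parents of gamma: {eta}.
Enumerating:
  P1: gamma <- eta <- alpha -> delta -> zeta
  P2: gamma <- eta <- alpha -> eps -> mu <- delta -> zeta
  P3: gamma <- eta <- alpha -> eps -> mu -> lam <- delta -> zeta
  P4: gamma <- eta <- alpha -> lam <- delta -> zeta
  P5: gamma <- eta <- alpha -> lam <- mu <- delta -> zeta
  P6: gamma <- eta <- alpha -> zeta
That exhausts the simple backdoor paths. Count: 6.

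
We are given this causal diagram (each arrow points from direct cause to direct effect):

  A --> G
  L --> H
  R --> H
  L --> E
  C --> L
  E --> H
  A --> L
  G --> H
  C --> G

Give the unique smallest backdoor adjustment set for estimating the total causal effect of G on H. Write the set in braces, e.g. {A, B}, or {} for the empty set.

Variables eligible for adjustment (non-descendants of G, excluding G and H): {A, C, E, L, R}.
Backdoor paths from G to H:
  P1: G <- C -> L -> E -> H
  P2: G <- C -> L -> H
  P3: G <- A -> L -> E -> H
  P4: G <- A -> L -> H
The empty set is not sufficient: P1 (G <- C -> L -> E -> H) has no collider blocking it and no conditioned non-collider, so it is open.
Try {L}:
  P1: blocked at chain node L ∈ conditioning set.
  P2: blocked at chain node L ∈ conditioning set.
  P3: blocked at chain node L ∈ conditioning set.
  P4: blocked at chain node L ∈ conditioning set.
{L} contains no descendant of G and blocks every backdoor path.
No other singleton works — e.g. {C} leaves P3 open — so {L} is the unique smallest valid adjustment set.

{L}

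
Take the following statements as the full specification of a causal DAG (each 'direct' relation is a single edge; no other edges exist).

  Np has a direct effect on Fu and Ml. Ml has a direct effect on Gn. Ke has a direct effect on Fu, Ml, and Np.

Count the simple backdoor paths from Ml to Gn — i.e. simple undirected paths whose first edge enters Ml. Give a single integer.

0

A backdoor path from Ml to Gn is any simple undirected path whose first edge points into Ml (i.e. leaves Ml via a parent).
Parents of Ml: {Ke, Np}.
No simple path from any parent of Ml reaches Gn without revisiting Ml, so there are no backdoor paths.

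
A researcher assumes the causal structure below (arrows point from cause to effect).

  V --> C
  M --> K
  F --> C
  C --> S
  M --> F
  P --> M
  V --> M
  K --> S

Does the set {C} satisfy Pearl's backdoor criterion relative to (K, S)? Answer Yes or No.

Yes

Backdoor paths from K to S (paths whose first edge points into K):
  P1: K <- M <- V -> C -> S
  P2: K <- M -> F -> C -> S
Condition 1 (no descendant of K in the set): holds — descendants of K are {S}; none are in {C}.
Condition 2 (every backdoor path blocked by {C}):
  P1: blocked at chain node C ∈ conditioning set.
  P2: blocked at chain node C ∈ conditioning set.
{C} satisfies the backdoor criterion.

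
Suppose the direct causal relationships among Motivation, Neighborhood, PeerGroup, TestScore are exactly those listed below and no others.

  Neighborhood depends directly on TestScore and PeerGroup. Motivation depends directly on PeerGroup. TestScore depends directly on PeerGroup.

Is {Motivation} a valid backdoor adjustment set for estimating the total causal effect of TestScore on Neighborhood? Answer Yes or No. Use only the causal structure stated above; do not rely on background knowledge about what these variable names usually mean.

No

Backdoor paths from TestScore to Neighborhood (paths whose first edge points into TestScore):
  P1: TestScore <- PeerGroup -> Neighborhood
Condition 1 (no descendant of TestScore in the set): holds — descendants of TestScore are {Neighborhood}; none are in {Motivation}.
Condition 2 (every backdoor path blocked by {Motivation}):
  P1: open — no interior node is in the conditioning set.
{Motivation} does not satisfy the backdoor criterion.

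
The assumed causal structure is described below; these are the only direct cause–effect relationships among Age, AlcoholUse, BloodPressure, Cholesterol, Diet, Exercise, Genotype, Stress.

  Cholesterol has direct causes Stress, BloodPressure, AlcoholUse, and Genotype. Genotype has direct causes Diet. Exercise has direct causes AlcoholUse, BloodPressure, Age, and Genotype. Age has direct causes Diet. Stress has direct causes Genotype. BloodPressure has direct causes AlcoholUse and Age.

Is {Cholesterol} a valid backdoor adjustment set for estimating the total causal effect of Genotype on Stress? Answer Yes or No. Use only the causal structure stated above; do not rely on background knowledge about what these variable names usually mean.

No

Backdoor paths from Genotype to Stress (paths whose first edge points into Genotype):
  P1: Genotype <- Diet -> Age -> BloodPressure <- AlcoholUse -> Cholesterol <- Stress
  P2: Genotype <- Diet -> Age -> BloodPressure -> Cholesterol <- Stress
  P3: Genotype <- Diet -> Age -> BloodPressure -> Exercise <- AlcoholUse -> Cholesterol <- Stress
  P4: Genotype <- Diet -> Age -> Exercise <- AlcoholUse -> BloodPressure -> Cholesterol <- Stress
  P5: Genotype <- Diet -> Age -> Exercise <- AlcoholUse -> Cholesterol <- Stress
  P6: Genotype <- Diet -> Age -> Exercise <- BloodPressure <- AlcoholUse -> Cholesterol <- Stress
  P7: Genotype <- Diet -> Age -> Exercise <- BloodPressure -> Cholesterol <- Stress
Condition 1 (no descendant of Genotype in the set): FAILS — Cholesterol is a descendant of Genotype.
Condition 2 (every backdoor path blocked by {Cholesterol}):
  P1: open — collider(s) BloodPressure, Cholesterol are conditioned on (or have a conditioned descendant) and no non-collider on the path is in the set.
  P2: open — collider(s) Cholesterol are conditioned on (or have a conditioned descendant) and no non-collider on the path is in the set.
  P3: blocked at collider Exercise (neither it nor any descendant is in the conditioning set).
  P4: blocked at collider Exercise (neither it nor any descendant is in the conditioning set).
  P5: blocked at collider Exercise (neither it nor any descendant is in the conditioning set).
  P6: blocked at collider Exercise (neither it nor any descendant is in the conditioning set).
  P7: blocked at collider Exercise (neither it nor any descendant is in the conditioning set).
{Cholesterol} does not satisfy the backdoor criterion.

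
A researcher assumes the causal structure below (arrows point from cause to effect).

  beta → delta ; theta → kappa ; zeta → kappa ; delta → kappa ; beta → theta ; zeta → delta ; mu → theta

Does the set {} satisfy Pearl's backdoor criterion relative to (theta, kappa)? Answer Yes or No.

No

Backdoor paths from theta to kappa (paths whose first edge points into theta):
  P1: theta <- beta -> delta <- zeta -> kappa
  P2: theta <- beta -> delta -> kappa
Condition 1 (no descendant of theta in the set): holds — descendants of theta are {kappa}; none are in {}.
Condition 2 (every backdoor path blocked by {}):
  P1: blocked at collider delta (neither it nor any descendant is in the conditioning set).
  P2: open — no interior node is in the conditioning set.
{} does not satisfy the backdoor criterion.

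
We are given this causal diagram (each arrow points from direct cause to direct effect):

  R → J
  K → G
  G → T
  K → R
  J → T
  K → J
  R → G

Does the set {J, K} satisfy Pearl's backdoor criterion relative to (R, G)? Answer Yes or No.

No

Backdoor paths from R to G (paths whose first edge points into R):
  P1: R <- K -> J -> T <- G
  P2: R <- K -> G
Condition 1 (no descendant of R in the set): FAILS — J is a descendant of R.
Condition 2 (every backdoor path blocked by {J, K}):
  P1: blocked at fork node K ∈ conditioning set.
  P2: blocked at fork node K ∈ conditioning set.
{J, K} does not satisfy the backdoor criterion.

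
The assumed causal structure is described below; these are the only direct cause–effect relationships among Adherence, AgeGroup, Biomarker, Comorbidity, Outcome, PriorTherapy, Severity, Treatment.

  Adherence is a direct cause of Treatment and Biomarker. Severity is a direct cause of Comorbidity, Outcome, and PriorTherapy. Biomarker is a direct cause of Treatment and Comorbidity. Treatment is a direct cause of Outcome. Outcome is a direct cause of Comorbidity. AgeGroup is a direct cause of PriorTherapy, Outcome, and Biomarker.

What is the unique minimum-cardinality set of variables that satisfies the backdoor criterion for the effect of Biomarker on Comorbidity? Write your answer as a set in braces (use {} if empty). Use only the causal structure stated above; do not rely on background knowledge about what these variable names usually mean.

{Adherence, AgeGroup}

Variables eligible for adjustment (non-descendants of Biomarker, excluding Biomarker and Comorbidity): {Adherence, AgeGroup, PriorTherapy, Severity}.
Backdoor paths from Biomarker to Comorbidity:
  P1: Biomarker <- Adherence -> Treatment -> Outcome <- Severity -> Comorbidity
  P2: Biomarker <- Adherence -> Treatment -> Outcome <- AgeGroup -> PriorTherapy <- Severity -> Comorbidity
  P3: Biomarker <- Adherence -> Treatment -> Outcome -> Comorbidity
  P4: Biomarker <- AgeGroup -> Outcome <- Severity -> Comorbidity
  P5: Biomarker <- AgeGroup -> Outcome -> Comorbidity
  P6: Biomarker <- AgeGroup -> PriorTherapy <- Severity -> Outcome -> Comorbidity
  P7: Biomarker <- AgeGroup -> PriorTherapy <- Severity -> Comorbidity
The empty set is not sufficient: P3 (Biomarker <- Adherence -> Treatment -> Outcome -> Comorbidity) has no collider blocking it and no conditioned non-collider, so it is open.
Try {Adherence, AgeGroup}:
  P1: blocked at fork node Adherence ∈ conditioning set.
  P2: blocked at fork node Adherence ∈ conditioning set.
  P3: blocked at fork node Adherence ∈ conditioning set.
  P4: blocked at fork node AgeGroup ∈ conditioning set.
  P5: blocked at fork node AgeGroup ∈ conditioning set.
  P6: blocked at fork node AgeGroup ∈ conditioning set.
  P7: blocked at fork node AgeGroup ∈ conditioning set.
{Adherence, AgeGroup} contains no descendant of Biomarker and blocks every backdoor path.
Every element of {Adherence, AgeGroup} is needed (dropping Adherence leaves P3 open; dropping AgeGroup leaves P5 open), so no proper subset is valid.
Among all size-2 subsets of the eligible variables, only {Adherence, AgeGroup} blocks every backdoor path, so it is the unique smallest valid adjustment set.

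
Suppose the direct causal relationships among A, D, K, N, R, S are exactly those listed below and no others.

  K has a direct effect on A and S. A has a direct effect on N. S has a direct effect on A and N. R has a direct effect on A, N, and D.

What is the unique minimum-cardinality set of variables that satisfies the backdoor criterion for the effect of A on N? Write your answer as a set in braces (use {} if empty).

{R, S}

Variables eligible for adjustment (non-descendants of A, excluding A and N): {D, K, R, S}.
Backdoor paths from A to N:
  P1: A <- K -> S -> N
  P2: A <- R -> N
  P3: A <- S -> N
The empty set is not sufficient: P1 (A <- K -> S -> N) has no collider blocking it and no conditioned non-collider, so it is open.
Try {R, S}:
  P1: blocked at chain node S ∈ conditioning set.
  P2: blocked at fork node R ∈ conditioning set.
  P3: blocked at fork node S ∈ conditioning set.
{R, S} contains no descendant of A and blocks every backdoor path.
Every element of {R, S} is needed (dropping R leaves P2 open; dropping S leaves P1 open), so no proper subset is valid.
Among all size-2 subsets of the eligible variables, only {R, S} blocks every backdoor path, so it is the unique smallest valid adjustment set.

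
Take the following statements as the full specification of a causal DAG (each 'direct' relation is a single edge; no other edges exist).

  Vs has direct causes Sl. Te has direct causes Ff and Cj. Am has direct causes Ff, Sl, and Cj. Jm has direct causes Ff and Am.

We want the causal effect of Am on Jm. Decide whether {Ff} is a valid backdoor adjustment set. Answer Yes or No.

Backdoor paths from Am to Jm (paths whose first edge points into Am):
  P1: Am <- Cj -> Te <- Ff -> Jm
  P2: Am <- Ff -> Jm
Condition 1 (no descendant of Am in the set): holds — descendants of Am are {Jm}; none are in {Ff}.
Condition 2 (every backdoor path blocked by {Ff}):
  P1: blocked at collider Te (neither it nor any descendant is in the conditioning set).
  P2: blocked at fork node Ff ∈ conditioning set.
{Ff} satisfies the backdoor criterion.

Yes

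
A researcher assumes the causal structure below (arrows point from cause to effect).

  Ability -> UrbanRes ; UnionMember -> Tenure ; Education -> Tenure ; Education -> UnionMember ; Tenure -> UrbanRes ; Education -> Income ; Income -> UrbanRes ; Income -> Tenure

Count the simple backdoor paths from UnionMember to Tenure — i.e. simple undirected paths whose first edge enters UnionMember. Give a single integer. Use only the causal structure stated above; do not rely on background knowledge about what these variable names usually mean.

3

A backdoor path from UnionMember to Tenure is any simple undirected path whose first edge points into UnionMember (i.e. leaves UnionMember via a parent).
Parents of UnionMember: {Education}.
Enumerating:
  P1: UnionMember <- Education -> Income -> Tenure
  P2: UnionMember <- Education -> Income -> UrbanRes <- Tenure
  P3: UnionMember <- Education -> Tenure
That exhausts the simple backdoor paths. Count: 3.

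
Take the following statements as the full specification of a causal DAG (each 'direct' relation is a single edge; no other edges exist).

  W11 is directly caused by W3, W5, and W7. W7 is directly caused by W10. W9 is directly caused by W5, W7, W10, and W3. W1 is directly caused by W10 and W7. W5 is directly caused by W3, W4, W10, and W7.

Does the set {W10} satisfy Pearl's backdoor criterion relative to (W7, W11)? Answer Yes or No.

Yes

Backdoor paths from W7 to W11 (paths whose first edge points into W7):
  P1: W7 <- W10 -> W5 <- W3 -> W11
  P2: W7 <- W10 -> W5 -> W11
  P3: W7 <- W10 -> W5 -> W9 <- W3 -> W11
  P4: W7 <- W10 -> W9 <- W3 -> W5 -> W11
  P5: W7 <- W10 -> W9 <- W3 -> W11
  P6: W7 <- W10 -> W9 <- W5 <- W3 -> W11
  P7: W7 <- W10 -> W9 <- W5 -> W11
Condition 1 (no descendant of W7 in the set): holds — descendants of W7 are {W1, W11, W5, W9}; none are in {W10}.
Condition 2 (every backdoor path blocked by {W10}):
  P1: blocked at fork node W10 ∈ conditioning set.
  P2: blocked at fork node W10 ∈ conditioning set.
  P3: blocked at fork node W10 ∈ conditioning set.
  P4: blocked at fork node W10 ∈ conditioning set.
  P5: blocked at fork node W10 ∈ conditioning set.
  P6: blocked at fork node W10 ∈ conditioning set.
  P7: blocked at fork node W10 ∈ conditioning set.
{W10} satisfies the backdoor criterion.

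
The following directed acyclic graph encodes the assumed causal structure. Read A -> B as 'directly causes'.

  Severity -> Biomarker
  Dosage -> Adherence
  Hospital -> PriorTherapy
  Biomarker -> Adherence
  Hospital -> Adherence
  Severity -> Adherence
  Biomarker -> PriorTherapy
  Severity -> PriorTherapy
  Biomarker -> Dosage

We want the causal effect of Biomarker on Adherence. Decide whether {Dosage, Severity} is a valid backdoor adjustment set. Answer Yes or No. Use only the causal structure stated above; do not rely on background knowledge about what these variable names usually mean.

Backdoor paths from Biomarker to Adherence (paths whose first edge points into Biomarker):
  P1: Biomarker <- Severity -> PriorTherapy <- Hospital -> Adherence
  P2: Biomarker <- Severity -> Adherence
Condition 1 (no descendant of Biomarker in the set): FAILS — Dosage is a descendant of Biomarker.
Condition 2 (every backdoor path blocked by {Dosage, Severity}):
  P1: blocked at fork node Severity ∈ conditioning set.
  P2: blocked at fork node Severity ∈ conditioning set.
{Dosage, Severity} does not satisfy the backdoor criterion.

No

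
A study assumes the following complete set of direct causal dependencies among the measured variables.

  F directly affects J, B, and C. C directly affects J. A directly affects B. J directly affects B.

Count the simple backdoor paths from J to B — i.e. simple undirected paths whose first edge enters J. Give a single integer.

2

A backdoor path from J to B is any simple undirected path whose first edge points into J (i.e. leaves J via a parent).
Parents of J: {C, F}.
Enumerating:
  P1: J <- F -> B
  P2: J <- C <- F -> B
That exhausts the simple backdoor paths. Count: 2.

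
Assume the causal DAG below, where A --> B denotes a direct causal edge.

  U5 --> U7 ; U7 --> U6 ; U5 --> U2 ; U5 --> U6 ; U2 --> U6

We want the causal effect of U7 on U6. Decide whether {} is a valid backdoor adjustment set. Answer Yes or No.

Backdoor paths from U7 to U6 (paths whose first edge points into U7):
  P1: U7 <- U5 -> U2 -> U6
  P2: U7 <- U5 -> U6
Condition 1 (no descendant of U7 in the set): holds — descendants of U7 are {U6}; none are in {}.
Condition 2 (every backdoor path blocked by {}):
  P1: open — no interior node is in the conditioning set.
  P2: open — no interior node is in the conditioning set.
{} does not satisfy the backdoor criterion.

No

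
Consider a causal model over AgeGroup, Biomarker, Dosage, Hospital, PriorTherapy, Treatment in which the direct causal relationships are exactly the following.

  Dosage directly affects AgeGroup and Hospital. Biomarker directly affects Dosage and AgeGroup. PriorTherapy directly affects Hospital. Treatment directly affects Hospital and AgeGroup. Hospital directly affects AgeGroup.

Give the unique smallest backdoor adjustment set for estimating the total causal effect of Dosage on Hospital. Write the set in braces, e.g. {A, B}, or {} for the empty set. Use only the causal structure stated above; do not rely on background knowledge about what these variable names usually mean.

Variables eligible for adjustment (non-descendants of Dosage, excluding Dosage and Hospital): {Biomarker, PriorTherapy, Treatment}.
Backdoor paths from Dosage to Hospital:
  P1: Dosage <- Biomarker -> AgeGroup <- Treatment -> Hospital
  P2: Dosage <- Biomarker -> AgeGroup <- Hospital
Each backdoor path contains an unconditioned collider, so every path is already blocked with the empty conditioning set:
  P1: blocked at collider AgeGroup (neither it nor any descendant is in the conditioning set).
  P2: blocked at collider AgeGroup (neither it nor any descendant is in the conditioning set).
The empty set is therefore the unique smallest valid set.

{}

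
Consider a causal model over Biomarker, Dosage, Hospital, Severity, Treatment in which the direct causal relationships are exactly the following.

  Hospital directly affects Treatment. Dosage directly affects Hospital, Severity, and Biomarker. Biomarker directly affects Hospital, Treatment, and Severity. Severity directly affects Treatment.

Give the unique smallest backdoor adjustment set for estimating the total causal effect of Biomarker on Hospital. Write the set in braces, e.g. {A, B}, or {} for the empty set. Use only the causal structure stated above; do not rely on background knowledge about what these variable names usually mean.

Variables eligible for adjustment (non-descendants of Biomarker, excluding Biomarker and Hospital): {Dosage}.
Backdoor paths from Biomarker to Hospital:
  P1: Biomarker <- Dosage -> Severity -> Treatment <- Hospital
  P2: Biomarker <- Dosage -> Hospital
The empty set is not sufficient: P2 (Biomarker <- Dosage -> Hospital) has no collider blocking it and no conditioned non-collider, so it is open.
Try {Dosage}:
  P1: blocked at fork node Dosage ∈ conditioning set.
  P2: blocked at fork node Dosage ∈ conditioning set.
{Dosage} contains no descendant of Biomarker and blocks every backdoor path.
{Dosage} is the unique smallest valid adjustment set.

{Dosage}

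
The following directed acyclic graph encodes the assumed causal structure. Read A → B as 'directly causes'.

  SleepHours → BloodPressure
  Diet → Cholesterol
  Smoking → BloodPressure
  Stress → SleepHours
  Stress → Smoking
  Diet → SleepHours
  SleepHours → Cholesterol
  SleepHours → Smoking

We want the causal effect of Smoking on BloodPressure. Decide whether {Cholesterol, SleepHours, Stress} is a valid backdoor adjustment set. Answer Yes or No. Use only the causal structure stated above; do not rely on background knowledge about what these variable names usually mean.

Backdoor paths from Smoking to BloodPressure (paths whose first edge points into Smoking):
  P1: Smoking <- Stress -> SleepHours -> BloodPressure
  P2: Smoking <- SleepHours -> BloodPressure
Condition 1 (no descendant of Smoking in the set): holds — descendants of Smoking are {BloodPressure}; none are in {Cholesterol, SleepHours, Stress}.
Condition 2 (every backdoor path blocked by {Cholesterol, SleepHours, Stress}):
  P1: blocked at fork node Stress ∈ conditioning set.
  P2: blocked at fork node SleepHours ∈ conditioning set.
{Cholesterol, SleepHours, Stress} satisfies the backdoor criterion.

Yes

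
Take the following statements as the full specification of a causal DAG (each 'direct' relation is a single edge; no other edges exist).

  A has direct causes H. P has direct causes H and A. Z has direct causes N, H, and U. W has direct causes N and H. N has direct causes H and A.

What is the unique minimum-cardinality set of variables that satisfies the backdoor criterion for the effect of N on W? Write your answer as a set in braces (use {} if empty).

Variables eligible for adjustment (non-descendants of N, excluding N and W): {A, H, P, U}.
Backdoor paths from N to W:
  P1: N <- H -> W
  P2: N <- A <- H -> W
  P3: N <- A -> P <- H -> W
The empty set is not sufficient: P1 (N <- H -> W) has no collider blocking it and no conditioned non-collider, so it is open.
Try {H}:
  P1: blocked at fork node H ∈ conditioning set.
  P2: blocked at fork node H ∈ conditioning set.
  P3: blocked at collider P (neither it nor any descendant is in the conditioning set).
{H} contains no descendant of N and blocks every backdoor path.
No other singleton works — e.g. {A} leaves P1 open — so {H} is the unique smallest valid adjustment set.

{H}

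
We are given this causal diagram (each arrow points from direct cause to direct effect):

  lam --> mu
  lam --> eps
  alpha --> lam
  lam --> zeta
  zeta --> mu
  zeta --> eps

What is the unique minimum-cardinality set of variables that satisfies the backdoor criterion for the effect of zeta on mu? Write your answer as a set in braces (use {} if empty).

{lam}

Variables eligible for adjustment (non-descendants of zeta, excluding zeta and mu): {alpha, lam}.
Backdoor paths from zeta to mu:
  P1: zeta <- lam -> mu
The empty set is not sufficient: P1 (zeta <- lam -> mu) has no collider blocking it and no conditioned non-collider, so it is open.
Try {lam}:
  P1: blocked at fork node lam ∈ conditioning set.
{lam} contains no descendant of zeta and blocks every backdoor path.
No other singleton works — e.g. {alpha} leaves P1 open — so {lam} is the unique smallest valid adjustment set.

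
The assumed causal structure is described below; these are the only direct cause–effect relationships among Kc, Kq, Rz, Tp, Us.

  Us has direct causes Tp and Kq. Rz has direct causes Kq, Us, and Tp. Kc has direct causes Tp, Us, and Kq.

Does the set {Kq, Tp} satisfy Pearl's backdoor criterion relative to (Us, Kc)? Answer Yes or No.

Yes

Backdoor paths from Us to Kc (paths whose first edge points into Us):
  P1: Us <- Tp -> Rz <- Kq -> Kc
  P2: Us <- Tp -> Kc
  P3: Us <- Kq -> Rz <- Tp -> Kc
  P4: Us <- Kq -> Kc
Condition 1 (no descendant of Us in the set): holds — descendants of Us are {Kc, Rz}; none are in {Kq, Tp}.
Condition 2 (every backdoor path blocked by {Kq, Tp}):
  P1: blocked at fork node Tp ∈ conditioning set.
  P2: blocked at fork node Tp ∈ conditioning set.
  P3: blocked at fork node Kq ∈ conditioning set.
  P4: blocked at fork node Kq ∈ conditioning set.
{Kq, Tp} satisfies the backdoor criterion.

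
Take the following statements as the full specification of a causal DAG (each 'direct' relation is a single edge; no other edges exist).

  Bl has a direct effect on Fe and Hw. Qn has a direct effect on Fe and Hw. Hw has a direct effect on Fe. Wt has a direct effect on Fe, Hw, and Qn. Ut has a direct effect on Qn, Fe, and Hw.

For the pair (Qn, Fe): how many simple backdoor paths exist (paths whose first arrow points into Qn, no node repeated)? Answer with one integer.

8

A backdoor path from Qn to Fe is any simple undirected path whose first edge points into Qn (i.e. leaves Qn via a parent).
Parents of Qn: {Ut, Wt}.
Enumerating:
  P1: Qn <- Wt -> Hw <- Bl -> Fe
  P2: Qn <- Wt -> Hw <- Ut -> Fe
  P3: Qn <- Wt -> Hw -> Fe
  P4: Qn <- Wt -> Fe
  P5: Qn <- Ut -> Hw <- Wt -> Fe
  P6: Qn <- Ut -> Hw <- Bl -> Fe
  P7: Qn <- Ut -> Hw -> Fe
  P8: Qn <- Ut -> Fe
That exhausts the simple backdoor paths. Count: 8.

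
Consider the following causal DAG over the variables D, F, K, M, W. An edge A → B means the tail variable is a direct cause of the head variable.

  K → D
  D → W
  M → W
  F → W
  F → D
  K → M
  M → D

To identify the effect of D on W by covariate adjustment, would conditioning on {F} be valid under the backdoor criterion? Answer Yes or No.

No

Backdoor paths from D to W (paths whose first edge points into D):
  P1: D <- K -> M -> W
  P2: D <- F -> W
  P3: D <- M -> W
Condition 1 (no descendant of D in the set): holds — descendants of D are {W}; none are in {F}.
Condition 2 (every backdoor path blocked by {F}):
  P1: open — no interior node is in the conditioning set.
  P2: blocked at fork node F ∈ conditioning set.
  P3: open — no interior node is in the conditioning set.
{F} does not satisfy the backdoor criterion.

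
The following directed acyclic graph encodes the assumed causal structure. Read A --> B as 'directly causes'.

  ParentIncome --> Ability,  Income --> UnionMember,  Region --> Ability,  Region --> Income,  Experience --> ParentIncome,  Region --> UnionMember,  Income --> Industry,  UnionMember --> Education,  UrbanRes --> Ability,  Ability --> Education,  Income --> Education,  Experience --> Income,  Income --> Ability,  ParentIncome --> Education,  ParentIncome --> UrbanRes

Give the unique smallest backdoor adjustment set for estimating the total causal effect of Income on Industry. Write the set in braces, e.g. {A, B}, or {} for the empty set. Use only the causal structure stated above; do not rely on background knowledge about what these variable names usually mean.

{}

Variables eligible for adjustment (non-descendants of Income, excluding Income and Industry): {Experience, ParentIncome, Region, UrbanRes}.
Backdoor paths from Income to Industry:
  (none)
With no backdoor paths the empty set already satisfies the criterion, and it is trivially minimal.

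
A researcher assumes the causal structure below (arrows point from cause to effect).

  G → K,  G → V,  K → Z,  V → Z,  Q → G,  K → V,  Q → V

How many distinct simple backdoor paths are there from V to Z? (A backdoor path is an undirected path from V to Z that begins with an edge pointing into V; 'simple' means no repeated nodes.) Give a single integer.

3

A backdoor path from V to Z is any simple undirected path whose first edge points into V (i.e. leaves V via a parent).
Parents of V: {G, K, Q}.
Enumerating:
  P1: V <- Q -> G -> K -> Z
  P2: V <- G -> K -> Z
  P3: V <- K -> Z
That exhausts the simple backdoor paths. Count: 3.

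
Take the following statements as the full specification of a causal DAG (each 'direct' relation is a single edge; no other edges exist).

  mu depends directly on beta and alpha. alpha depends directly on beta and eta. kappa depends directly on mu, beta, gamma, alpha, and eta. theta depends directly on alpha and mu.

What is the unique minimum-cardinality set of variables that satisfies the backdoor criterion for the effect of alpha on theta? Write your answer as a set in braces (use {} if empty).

Variables eligible for adjustment (non-descendants of alpha, excluding alpha and theta): {beta, eta, gamma}.
Backdoor paths from alpha to theta:
  P1: alpha <- beta -> mu -> theta
  P2: alpha <- beta -> kappa <- mu -> theta
  P3: alpha <- eta -> kappa <- beta -> mu -> theta
  P4: alpha <- eta -> kappa <- mu -> theta
The empty set is not sufficient: P1 (alpha <- beta -> mu -> theta) has no collider blocking it and no conditioned non-collider, so it is open.
Try {beta}:
  P1: blocked at fork node beta ∈ conditioning set.
  P2: blocked at fork node beta ∈ conditioning set.
  P3: blocked at collider kappa (neither it nor any descendant is in the conditioning set).
  P4: blocked at collider kappa (neither it nor any descendant is in the conditioning set).
{beta} contains no descendant of alpha and blocks every backdoor path.
No other singleton works — e.g. {eta} leaves P1 open — so {beta} is the unique smallest valid adjustment set.

{beta}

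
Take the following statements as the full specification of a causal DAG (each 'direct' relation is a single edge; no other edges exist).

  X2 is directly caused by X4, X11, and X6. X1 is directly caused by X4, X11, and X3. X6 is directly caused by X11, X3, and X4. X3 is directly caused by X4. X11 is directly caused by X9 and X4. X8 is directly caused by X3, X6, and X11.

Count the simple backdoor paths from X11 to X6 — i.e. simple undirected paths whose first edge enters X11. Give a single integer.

6

A backdoor path from X11 to X6 is any simple undirected path whose first edge points into X11 (i.e. leaves X11 via a parent).
Parents of X11: {X4, X9}.
Enumerating:
  P1: X11 <- X4 -> X3 -> X6
  P2: X11 <- X4 -> X3 -> X8 <- X6
  P3: X11 <- X4 -> X6
  P4: X11 <- X4 -> X1 <- X3 -> X6
  P5: X11 <- X4 -> X1 <- X3 -> X8 <- X6
  P6: X11 <- X4 -> X2 <- X6
That exhausts the simple backdoor paths. Count: 6.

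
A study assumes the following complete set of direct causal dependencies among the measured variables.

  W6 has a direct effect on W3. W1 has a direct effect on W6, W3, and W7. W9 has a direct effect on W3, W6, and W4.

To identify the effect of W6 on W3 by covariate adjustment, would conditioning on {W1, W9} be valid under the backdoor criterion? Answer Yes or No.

Backdoor paths from W6 to W3 (paths whose first edge points into W6):
  P1: W6 <- W9 -> W3
  P2: W6 <- W1 -> W3
Condition 1 (no descendant of W6 in the set): holds — descendants of W6 are {W3}; none are in {W1, W9}.
Condition 2 (every backdoor path blocked by {W1, W9}):
  P1: blocked at fork node W9 ∈ conditioning set.
  P2: blocked at fork node W1 ∈ conditioning set.
{W1, W9} satisfies the backdoor criterion.

Yes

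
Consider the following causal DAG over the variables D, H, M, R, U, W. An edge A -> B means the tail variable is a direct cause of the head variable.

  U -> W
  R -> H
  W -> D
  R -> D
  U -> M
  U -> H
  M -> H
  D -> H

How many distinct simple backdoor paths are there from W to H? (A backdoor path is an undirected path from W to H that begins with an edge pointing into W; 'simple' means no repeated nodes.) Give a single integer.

2

A backdoor path from W to H is any simple undirected path whose first edge points into W (i.e. leaves W via a parent).
Parents of W: {U}.
Enumerating:
  P1: W <- U -> M -> H
  P2: W <- U -> H
That exhausts the simple backdoor paths. Count: 2.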